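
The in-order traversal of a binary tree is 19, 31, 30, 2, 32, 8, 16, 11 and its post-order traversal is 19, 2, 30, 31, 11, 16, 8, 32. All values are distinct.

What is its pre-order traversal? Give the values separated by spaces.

32 31 19 30 2 8 16 11

The last element of post-order is the root; it splits in-order into left and right subtrees.
Root 32: left subtree has 4 nodes {19, 31, 30, 2}, right has 3 {8, 16, 11}.
  Root 31: left subtree has 1 node {19}, right has 2 {30, 2}.
    Root 30: left subtree has 0 nodes { }, right has 1 {2}.
  Root 8: left subtree has 0 nodes { }, right has 2 {16, 11}.
    Root 16: left subtree has 0 nodes { }, right has 1 {11}.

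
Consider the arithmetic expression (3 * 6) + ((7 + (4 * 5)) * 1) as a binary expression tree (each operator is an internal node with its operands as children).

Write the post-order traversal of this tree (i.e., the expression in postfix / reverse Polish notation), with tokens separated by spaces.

Post-order on an expression tree gives postfix notation: for each operator, emit left operand, right operand, then the operator.

3 6 * 7 4 5 * + 1 * +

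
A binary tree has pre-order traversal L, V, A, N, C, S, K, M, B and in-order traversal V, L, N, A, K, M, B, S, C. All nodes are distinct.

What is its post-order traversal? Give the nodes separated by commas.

The first element of pre-order is the root; it splits in-order into left and right subtrees.
Root L: left subtree has 1 node {V}, right has 7 {N, A, K, M, B, S, C}.
  Root A: left subtree has 1 node {N}, right has 5 {K, M, B, S, C}.
    Root C: left subtree has 4 nodes {K, M, B, S}, right has 0 { }.
      Root S: left subtree has 3 nodes {K, M, B}, right has 0 { }.
        Root K: left subtree has 0 nodes { }, right has 2 {M, B}.
          Root M: left subtree has 0 nodes { }, right has 1 {B}.

V, N, B, M, K, S, C, A, L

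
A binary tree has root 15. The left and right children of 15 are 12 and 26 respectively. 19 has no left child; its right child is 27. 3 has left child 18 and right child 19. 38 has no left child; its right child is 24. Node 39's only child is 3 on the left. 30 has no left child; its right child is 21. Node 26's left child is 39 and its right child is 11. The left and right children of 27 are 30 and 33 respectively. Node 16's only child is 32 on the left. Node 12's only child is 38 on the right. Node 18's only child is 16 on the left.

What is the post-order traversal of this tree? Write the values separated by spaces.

Post-order visits the left subtree, then the right subtree, then the node.
At 15: go left to 12.
  At 12: no left child.
  At 12: go right to 38.
    At 38: no left child.
    At 38: go right to 24.
      24 is a leaf — visit 24.
    Visit 38.
  Visit 12.
At 15: go right to 26.
  At 26: go left to 39.
    At 39: go left to 3.
      At 3: go left to 18.
        At 18: go left to 16.
          At 16: go left to 32.
            32 is a leaf — visit 32.
          At 16: no right child.
          Visit 16.
        At 18: no right child.
        Visit 18.
      At 3: go right to 19.
        At 19: no left child.
        At 19: go right to 27.
          At 27: go left to 30.
            At 30: no left child.
            At 30: go right to 21.
              21 is a leaf — visit 21.
            Visit 30.
          At 27: go right to 33.
            33 is a leaf — visit 33.
          Visit 27.
        Visit 19.
      Visit 3.
    At 39: no right child.
    Visit 39.
  At 26: go right to 11.
    11 is a leaf — visit 11.
  Visit 26.
Visit 15.

24 38 12 32 16 18 21 30 33 27 19 3 39 11 26 15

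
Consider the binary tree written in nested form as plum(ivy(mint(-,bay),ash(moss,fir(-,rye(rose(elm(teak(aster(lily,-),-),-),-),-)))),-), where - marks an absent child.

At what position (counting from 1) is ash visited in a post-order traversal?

Post-order visits the left subtree, then the right subtree, then the node.
At plum: go left to ivy.
  At ivy: go left to mint.
    At mint: no left child.
    At mint: go right to bay.
      bay is a leaf — visit bay.
    Visit mint.
  At ivy: go right to ash.
    At ash: go left to moss.
      moss is a leaf — visit moss.
    At ash: go right to fir.
      At fir: no left child.
      At fir: go right to rye.
        At rye: go left to rose.
          At rose: go left to elm.
            At elm: go left to teak.
              At teak: go left to aster.
                At aster: go left to lily.
                  lily is a leaf — visit lily.
                At aster: no right child.
                Visit aster.
              At teak: no right child.
              Visit teak.
            At elm: no right child.
            Visit elm.
          At rose: no right child.
          Visit rose.
        At rye: no right child.
        Visit rye.
      Visit fir.
    Visit ash.
  Visit ivy.
At plum: no right child.
Visit plum.
Full post-order sequence: bay, mint, moss, lily, aster, teak, elm, rose, rye, fir, ash, ivy, plum.

11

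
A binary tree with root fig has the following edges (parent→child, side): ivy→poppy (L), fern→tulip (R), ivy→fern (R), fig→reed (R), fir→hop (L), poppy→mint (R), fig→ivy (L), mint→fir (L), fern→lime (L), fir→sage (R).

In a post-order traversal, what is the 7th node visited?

tulip

Post-order visits the left subtree, then the right subtree, then the node.
At fig: go left to ivy.
  At ivy: go left to poppy.
    At poppy: no left child.
    At poppy: go right to mint.
      At mint: go left to fir.
        At fir: go left to hop.
          hop is a leaf — visit hop.
        At fir: go right to sage.
          sage is a leaf — visit sage.
        Visit fir.
      At mint: no right child.
      Visit mint.
    Visit poppy.
  At ivy: go right to fern.
    At fern: go left to lime.
      lime is a leaf — visit lime.
    At fern: go right to tulip.
      tulip is a leaf — visit tulip.
    Visit fern.
  Visit ivy.
At fig: go right to reed.
  reed is a leaf — visit reed.
Visit fig.
Full post-order sequence: hop, sage, fir, mint, poppy, lime, tulip, fern, ivy, reed, fig.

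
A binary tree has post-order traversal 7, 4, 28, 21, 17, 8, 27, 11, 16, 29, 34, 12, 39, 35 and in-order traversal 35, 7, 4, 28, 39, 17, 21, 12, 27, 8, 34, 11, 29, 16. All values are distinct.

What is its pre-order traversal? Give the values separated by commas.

The last element of post-order is the root; it splits in-order into left and right subtrees.
Root 35: left subtree has 0 nodes { }, right has 13 {7, 4, 28, 39, 17, 21, 12, 27, 8, 34, 11, 29, 16}.
  Root 39: left subtree has 3 nodes {7, 4, 28}, right has 9 {17, 21, 12, 27, 8, 34, 11, 29, 16}.
    Root 28: left subtree has 2 nodes {7, 4}, right has 0 { }.
      Root 4: left subtree has 1 node {7}, right has 0 { }.
    Root 12: left subtree has 2 nodes {17, 21}, right has 6 {27, 8, 34, 11, 29, 16}.
      Root 17: left subtree has 0 nodes { }, right has 1 {21}.
      Root 34: left subtree has 2 nodes {27, 8}, right has 3 {11, 29, 16}.
        Root 27: left subtree has 0 nodes { }, right has 1 {8}.
        Root 29: left subtree has 1 node {11}, right has 1 {16}.

35, 39, 28, 4, 7, 12, 17, 21, 34, 27, 8, 29, 11, 16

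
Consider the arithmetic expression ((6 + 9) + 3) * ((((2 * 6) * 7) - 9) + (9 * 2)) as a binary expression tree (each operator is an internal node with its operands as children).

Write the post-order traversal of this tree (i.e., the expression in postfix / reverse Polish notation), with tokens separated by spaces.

Post-order on an expression tree gives postfix notation: for each operator, emit left operand, right operand, then the operator.

6 9 + 3 + 2 6 * 7 * 9 - 9 2 * + *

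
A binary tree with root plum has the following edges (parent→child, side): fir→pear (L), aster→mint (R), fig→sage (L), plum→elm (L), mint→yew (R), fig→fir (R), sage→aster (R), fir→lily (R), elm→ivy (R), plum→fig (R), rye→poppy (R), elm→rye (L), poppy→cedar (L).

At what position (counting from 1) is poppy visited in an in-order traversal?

3

In-order visits the left subtree, then the node, then the right subtree.
At plum: go left to elm.
  At elm: go left to rye.
    At rye: no left child.
    Visit rye.
    At rye: go right to poppy.
      At poppy: go left to cedar.
        cedar is a leaf — visit cedar.
      Visit poppy.
      At poppy: no right child.
  Visit elm.
  At elm: go right to ivy.
    ivy is a leaf — visit ivy.
Visit plum.
At plum: go right to fig.
  At fig: go left to sage.
    At sage: no left child.
    Visit sage.
    At sage: go right to aster.
      At aster: no left child.
      Visit aster.
      At aster: go right to mint.
        At mint: no left child.
        Visit mint.
        At mint: go right to yew.
          yew is a leaf — visit yew.
  Visit fig.
  At fig: go right to fir.
    At fir: go left to pear.
      pear is a leaf — visit pear.
    Visit fir.
    At fir: go right to lily.
      lily is a leaf — visit lily.
Full in-order sequence: rye, cedar, poppy, elm, ivy, plum, sage, aster, mint, yew, fig, pear, fir, lily.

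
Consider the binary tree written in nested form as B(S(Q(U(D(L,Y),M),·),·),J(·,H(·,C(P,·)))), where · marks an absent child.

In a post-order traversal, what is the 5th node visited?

Post-order visits the left subtree, then the right subtree, then the node.
At B: go left to S.
  At S: go left to Q.
    At Q: go left to U.
      At U: go left to D.
        At D: go left to L.
          L is a leaf — visit L.
        At D: go right to Y.
          Y is a leaf — visit Y.
        Visit D.
      At U: go right to M.
        M is a leaf — visit M.
      Visit U.
    At Q: no right child.
    Visit Q.
  At S: no right child.
  Visit S.
At B: go right to J.
  At J: no left child.
  At J: go right to H.
    At H: no left child.
    At H: go right to C.
      At C: go left to P.
        P is a leaf — visit P.
      At C: no right child.
      Visit C.
    Visit H.
  Visit J.
Visit B.
Full post-order sequence: L, Y, D, M, U, Q, S, P, C, H, J, B.

U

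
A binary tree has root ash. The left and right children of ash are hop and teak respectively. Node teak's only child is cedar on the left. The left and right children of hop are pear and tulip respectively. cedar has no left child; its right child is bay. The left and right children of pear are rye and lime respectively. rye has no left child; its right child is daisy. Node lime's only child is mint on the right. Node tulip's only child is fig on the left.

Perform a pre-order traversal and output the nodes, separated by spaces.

ash hop pear rye daisy lime mint tulip fig teak cedar bay

Pre-order visits the node, then its left subtree, then its right subtree.
Visit ash.
At ash: go left to hop.
  Visit hop.
  At hop: go left to pear.
    Visit pear.
    At pear: go left to rye.
      Visit rye.
      At rye: no left child.
      At rye: go right to daisy.
        daisy is a leaf — visit daisy.
    At pear: go right to lime.
      Visit lime.
      At lime: no left child.
      At lime: go right to mint.
        mint is a leaf — visit mint.
  At hop: go right to tulip.
    Visit tulip.
    At tulip: go left to fig.
      fig is a leaf — visit fig.
    At tulip: no right child.
At ash: go right to teak.
  Visit teak.
  At teak: go left to cedar.
    Visit cedar.
    At cedar: no left child.
    At cedar: go right to bay.
      bay is a leaf — visit bay.
  At teak: no right child.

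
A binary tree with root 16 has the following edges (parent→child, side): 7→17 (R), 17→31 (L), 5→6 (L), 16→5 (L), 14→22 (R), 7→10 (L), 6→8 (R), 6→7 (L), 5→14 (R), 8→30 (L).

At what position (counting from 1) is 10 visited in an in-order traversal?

In-order visits the left subtree, then the node, then the right subtree.
At 16: go left to 5.
  At 5: go left to 6.
    At 6: go left to 7.
      At 7: go left to 10.
        10 is a leaf — visit 10.
      Visit 7.
      At 7: go right to 17.
        At 17: go left to 31.
          31 is a leaf — visit 31.
        Visit 17.
        At 17: no right child.
    Visit 6.
    At 6: go right to 8.
      At 8: go left to 30.
        30 is a leaf — visit 30.
      Visit 8.
      At 8: no right child.
  Visit 5.
  At 5: go right to 14.
    At 14: no left child.
    Visit 14.
    At 14: go right to 22.
      22 is a leaf — visit 22.
Visit 16.
At 16: no right child.
Full in-order sequence: 10, 7, 31, 17, 6, 30, 8, 5, 14, 22, 16.

1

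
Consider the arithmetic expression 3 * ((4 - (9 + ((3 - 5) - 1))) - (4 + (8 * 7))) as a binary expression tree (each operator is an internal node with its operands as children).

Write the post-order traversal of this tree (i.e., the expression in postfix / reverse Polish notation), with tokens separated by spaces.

Post-order on an expression tree gives postfix notation: for each operator, emit left operand, right operand, then the operator.

3 4 9 3 5 - 1 - + - 4 8 7 * + - *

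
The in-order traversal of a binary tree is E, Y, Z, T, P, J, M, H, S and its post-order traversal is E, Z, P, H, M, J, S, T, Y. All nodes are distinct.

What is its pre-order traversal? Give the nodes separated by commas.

The last element of post-order is the root; it splits in-order into left and right subtrees.
Root Y: left subtree has 1 node {E}, right has 7 {Z, T, P, J, M, H, S}.
  Root T: left subtree has 1 node {Z}, right has 5 {P, J, M, H, S}.
    Root S: left subtree has 4 nodes {P, J, M, H}, right has 0 { }.
      Root J: left subtree has 1 node {P}, right has 2 {M, H}.
        Root M: left subtree has 0 nodes { }, right has 1 {H}.

Y, E, T, Z, S, J, P, M, H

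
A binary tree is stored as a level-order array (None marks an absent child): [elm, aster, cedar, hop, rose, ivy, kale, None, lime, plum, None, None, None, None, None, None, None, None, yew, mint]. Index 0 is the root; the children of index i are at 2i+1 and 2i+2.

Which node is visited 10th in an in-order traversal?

In-order visits the left subtree, then the node, then the right subtree.
At elm: go left to aster.
  At aster: go left to hop.
    At hop: no left child.
    Visit hop.
    At hop: go right to lime.
      At lime: no left child.
      Visit lime.
      At lime: go right to yew.
        yew is a leaf — visit yew.
  Visit aster.
  At aster: go right to rose.
    At rose: go left to plum.
      At plum: go left to mint.
        mint is a leaf — visit mint.
      Visit plum.
      At plum: no right child.
    Visit rose.
    At rose: no right child.
Visit elm.
At elm: go right to cedar.
  At cedar: go left to ivy.
    ivy is a leaf — visit ivy.
  Visit cedar.
  At cedar: go right to kale.
    kale is a leaf — visit kale.
Full in-order sequence: hop, lime, yew, aster, mint, plum, rose, elm, ivy, cedar, kale.

cedar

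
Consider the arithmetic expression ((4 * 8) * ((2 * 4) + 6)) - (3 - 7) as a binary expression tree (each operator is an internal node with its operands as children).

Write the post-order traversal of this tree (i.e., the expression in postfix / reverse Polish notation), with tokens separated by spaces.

4 8 * 2 4 * 6 + * 3 7 - -

Post-order on an expression tree gives postfix notation: for each operator, emit left operand, right operand, then the operator.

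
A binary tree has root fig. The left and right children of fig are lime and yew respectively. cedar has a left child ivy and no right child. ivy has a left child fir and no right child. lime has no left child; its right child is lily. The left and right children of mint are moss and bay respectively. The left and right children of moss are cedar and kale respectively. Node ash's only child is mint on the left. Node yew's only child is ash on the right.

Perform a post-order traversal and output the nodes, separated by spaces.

Post-order visits the left subtree, then the right subtree, then the node.
At fig: go left to lime.
  At lime: no left child.
  At lime: go right to lily.
    lily is a leaf — visit lily.
  Visit lime.
At fig: go right to yew.
  At yew: no left child.
  At yew: go right to ash.
    At ash: go left to mint.
      At mint: go left to moss.
        At moss: go left to cedar.
          At cedar: go left to ivy.
            At ivy: go left to fir.
              fir is a leaf — visit fir.
            At ivy: no right child.
            Visit ivy.
          At cedar: no right child.
          Visit cedar.
        At moss: go right to kale.
          kale is a leaf — visit kale.
        Visit moss.
      At mint: go right to bay.
        bay is a leaf — visit bay.
      Visit mint.
    At ash: no right child.
    Visit ash.
  Visit yew.
Visit fig.

lily lime fir ivy cedar kale moss bay mint ash yew fig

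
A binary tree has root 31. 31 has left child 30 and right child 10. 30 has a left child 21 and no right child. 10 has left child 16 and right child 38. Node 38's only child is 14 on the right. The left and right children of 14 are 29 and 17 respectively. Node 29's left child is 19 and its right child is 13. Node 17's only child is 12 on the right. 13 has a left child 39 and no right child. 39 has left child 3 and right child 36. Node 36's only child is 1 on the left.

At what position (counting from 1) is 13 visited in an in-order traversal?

13

In-order visits the left subtree, then the node, then the right subtree.
At 31: go left to 30.
  At 30: go left to 21.
    21 is a leaf — visit 21.
  Visit 30.
  At 30: no right child.
Visit 31.
At 31: go right to 10.
  At 10: go left to 16.
    16 is a leaf — visit 16.
  Visit 10.
  At 10: go right to 38.
    At 38: no left child.
    Visit 38.
    At 38: go right to 14.
      At 14: go left to 29.
        At 29: go left to 19.
          19 is a leaf — visit 19.
        Visit 29.
        At 29: go right to 13.
          At 13: go left to 39.
            At 39: go left to 3.
              3 is a leaf — visit 3.
            Visit 39.
            At 39: go right to 36.
              At 36: go left to 1.
                1 is a leaf — visit 1.
              Visit 36.
              At 36: no right child.
          Visit 13.
          At 13: no right child.
      Visit 14.
      At 14: go right to 17.
        At 17: no left child.
        Visit 17.
        At 17: go right to 12.
          12 is a leaf — visit 12.
Full in-order sequence: 21, 30, 31, 16, 10, 38, 19, 29, 3, 39, 1, 36, 13, 14, 17, 12.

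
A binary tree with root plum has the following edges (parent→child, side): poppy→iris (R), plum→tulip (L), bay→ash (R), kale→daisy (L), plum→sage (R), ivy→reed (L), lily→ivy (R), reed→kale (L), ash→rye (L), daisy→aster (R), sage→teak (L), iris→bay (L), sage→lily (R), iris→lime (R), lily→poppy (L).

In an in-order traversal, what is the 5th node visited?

poppy

In-order visits the left subtree, then the node, then the right subtree.
At plum: go left to tulip.
  tulip is a leaf — visit tulip.
Visit plum.
At plum: go right to sage.
  At sage: go left to teak.
    teak is a leaf — visit teak.
  Visit sage.
  At sage: go right to lily.
    At lily: go left to poppy.
      At poppy: no left child.
      Visit poppy.
      At poppy: go right to iris.
        At iris: go left to bay.
          At bay: no left child.
          Visit bay.
          At bay: go right to ash.
            At ash: go left to rye.
              rye is a leaf — visit rye.
            Visit ash.
            At ash: no right child.
        Visit iris.
        At iris: go right to lime.
          lime is a leaf — visit lime.
    Visit lily.
    At lily: go right to ivy.
      At ivy: go left to reed.
        At reed: go left to kale.
          At kale: go left to daisy.
            At daisy: no left child.
            Visit daisy.
            At daisy: go right to aster.
              aster is a leaf — visit aster.
          Visit kale.
          At kale: no right child.
        Visit reed.
        At reed: no right child.
      Visit ivy.
      At ivy: no right child.
Full in-order sequence: tulip, plum, teak, sage, poppy, bay, rye, ash, iris, lime, lily, daisy, aster, kale, reed, ivy.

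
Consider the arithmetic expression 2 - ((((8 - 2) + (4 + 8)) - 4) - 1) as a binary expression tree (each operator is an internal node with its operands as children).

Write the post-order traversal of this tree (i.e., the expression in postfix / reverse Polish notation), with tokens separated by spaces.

Post-order on an expression tree gives postfix notation: for each operator, emit left operand, right operand, then the operator.

2 8 2 - 4 8 + + 4 - 1 - -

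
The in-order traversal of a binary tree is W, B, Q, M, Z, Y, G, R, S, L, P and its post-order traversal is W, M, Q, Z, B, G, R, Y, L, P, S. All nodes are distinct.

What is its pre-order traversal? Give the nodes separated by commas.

S, Y, B, W, Z, Q, M, R, G, P, L

The last element of post-order is the root; it splits in-order into left and right subtrees.
Root S: left subtree has 8 nodes {W, B, Q, M, Z, Y, G, R}, right has 2 {L, P}.
  Root Y: left subtree has 5 nodes {W, B, Q, M, Z}, right has 2 {G, R}.
    Root B: left subtree has 1 node {W}, right has 3 {Q, M, Z}.
      Root Z: left subtree has 2 nodes {Q, M}, right has 0 { }.
        Root Q: left subtree has 0 nodes { }, right has 1 {M}.
    Root R: left subtree has 1 node {G}, right has 0 { }.
  Root P: left subtree has 1 node {L}, right has 0 { }.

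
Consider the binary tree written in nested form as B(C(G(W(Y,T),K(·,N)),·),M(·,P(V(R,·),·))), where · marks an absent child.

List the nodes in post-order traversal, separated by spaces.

Y T W N K G C R V P M B

Post-order visits the left subtree, then the right subtree, then the node.
At B: go left to C.
  At C: go left to G.
    At G: go left to W.
      At W: go left to Y.
        Y is a leaf — visit Y.
      At W: go right to T.
        T is a leaf — visit T.
      Visit W.
    At G: go right to K.
      At K: no left child.
      At K: go right to N.
        N is a leaf — visit N.
      Visit K.
    Visit G.
  At C: no right child.
  Visit C.
At B: go right to M.
  At M: no left child.
  At M: go right to P.
    At P: go left to V.
      At V: go left to R.
        R is a leaf — visit R.
      At V: no right child.
      Visit V.
    At P: no right child.
    Visit P.
  Visit M.
Visit B.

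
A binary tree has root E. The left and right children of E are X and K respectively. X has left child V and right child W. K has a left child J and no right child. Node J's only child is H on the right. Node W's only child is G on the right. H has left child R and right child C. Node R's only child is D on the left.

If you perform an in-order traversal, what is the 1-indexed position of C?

In-order visits the left subtree, then the node, then the right subtree.
At E: go left to X.
  At X: go left to V.
    V is a leaf — visit V.
  Visit X.
  At X: go right to W.
    At W: no left child.
    Visit W.
    At W: go right to G.
      G is a leaf — visit G.
Visit E.
At E: go right to K.
  At K: go left to J.
    At J: no left child.
    Visit J.
    At J: go right to H.
      At H: go left to R.
        At R: go left to D.
          D is a leaf — visit D.
        Visit R.
        At R: no right child.
      Visit H.
      At H: go right to C.
        C is a leaf — visit C.
  Visit K.
  At K: no right child.
Full in-order sequence: V, X, W, G, E, J, D, R, H, C, K.

10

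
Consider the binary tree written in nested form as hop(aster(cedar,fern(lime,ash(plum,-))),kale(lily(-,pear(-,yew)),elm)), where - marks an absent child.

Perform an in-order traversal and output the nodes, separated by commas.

cedar, aster, lime, fern, plum, ash, hop, lily, pear, yew, kale, elm

In-order visits the left subtree, then the node, then the right subtree.
At hop: go left to aster.
  At aster: go left to cedar.
    cedar is a leaf — visit cedar.
  Visit aster.
  At aster: go right to fern.
    At fern: go left to lime.
      lime is a leaf — visit lime.
    Visit fern.
    At fern: go right to ash.
      At ash: go left to plum.
        plum is a leaf — visit plum.
      Visit ash.
      At ash: no right child.
Visit hop.
At hop: go right to kale.
  At kale: go left to lily.
    At lily: no left child.
    Visit lily.
    At lily: go right to pear.
      At pear: no left child.
      Visit pear.
      At pear: go right to yew.
        yew is a leaf — visit yew.
  Visit kale.
  At kale: go right to elm.
    elm is a leaf — visit elm.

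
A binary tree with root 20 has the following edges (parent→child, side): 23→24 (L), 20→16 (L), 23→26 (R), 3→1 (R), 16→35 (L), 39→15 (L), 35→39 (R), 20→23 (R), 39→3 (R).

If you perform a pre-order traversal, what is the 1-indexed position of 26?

10

Pre-order visits the node, then its left subtree, then its right subtree.
Visit 20.
At 20: go left to 16.
  Visit 16.
  At 16: go left to 35.
    Visit 35.
    At 35: no left child.
    At 35: go right to 39.
      Visit 39.
      At 39: go left to 15.
        15 is a leaf — visit 15.
      At 39: go right to 3.
        Visit 3.
        At 3: no left child.
        At 3: go right to 1.
          1 is a leaf — visit 1.
  At 16: no right child.
At 20: go right to 23.
  Visit 23.
  At 23: go left to 24.
    24 is a leaf — visit 24.
  At 23: go right to 26.
    26 is a leaf — visit 26.
Full pre-order sequence: 20, 16, 35, 39, 15, 3, 1, 23, 24, 26.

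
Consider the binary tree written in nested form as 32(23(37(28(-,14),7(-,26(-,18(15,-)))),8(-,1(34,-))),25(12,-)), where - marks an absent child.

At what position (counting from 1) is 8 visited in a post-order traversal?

Post-order visits the left subtree, then the right subtree, then the node.
At 32: go left to 23.
  At 23: go left to 37.
    At 37: go left to 28.
      At 28: no left child.
      At 28: go right to 14.
        14 is a leaf — visit 14.
      Visit 28.
    At 37: go right to 7.
      At 7: no left child.
      At 7: go right to 26.
        At 26: no left child.
        At 26: go right to 18.
          At 18: go left to 15.
            15 is a leaf — visit 15.
          At 18: no right child.
          Visit 18.
        Visit 26.
      Visit 7.
    Visit 37.
  At 23: go right to 8.
    At 8: no left child.
    At 8: go right to 1.
      At 1: go left to 34.
        34 is a leaf — visit 34.
      At 1: no right child.
      Visit 1.
    Visit 8.
  Visit 23.
At 32: go right to 25.
  At 25: go left to 12.
    12 is a leaf — visit 12.
  At 25: no right child.
  Visit 25.
Visit 32.
Full post-order sequence: 14, 28, 15, 18, 26, 7, 37, 34, 1, 8, 23, 12, 25, 32.

10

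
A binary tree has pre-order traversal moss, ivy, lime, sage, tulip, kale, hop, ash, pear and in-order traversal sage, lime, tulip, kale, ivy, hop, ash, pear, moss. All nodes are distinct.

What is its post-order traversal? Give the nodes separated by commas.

sage, kale, tulip, lime, pear, ash, hop, ivy, moss

The first element of pre-order is the root; it splits in-order into left and right subtrees.
Root moss: left subtree has 8 nodes {sage, lime, tulip, kale, ivy, hop, ash, pear}, right has 0 { }.
  Root ivy: left subtree has 4 nodes {sage, lime, tulip, kale}, right has 3 {hop, ash, pear}.
    Root lime: left subtree has 1 node {sage}, right has 2 {tulip, kale}.
      Root tulip: left subtree has 0 nodes { }, right has 1 {kale}.
    Root hop: left subtree has 0 nodes { }, right has 2 {ash, pear}.
      Root ash: left subtree has 0 nodes { }, right has 1 {pear}.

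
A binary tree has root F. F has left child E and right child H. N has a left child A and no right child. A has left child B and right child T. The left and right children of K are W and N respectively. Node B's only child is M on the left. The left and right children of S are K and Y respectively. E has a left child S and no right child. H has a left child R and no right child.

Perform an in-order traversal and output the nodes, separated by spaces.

In-order visits the left subtree, then the node, then the right subtree.
At F: go left to E.
  At E: go left to S.
    At S: go left to K.
      At K: go left to W.
        W is a leaf — visit W.
      Visit K.
      At K: go right to N.
        At N: go left to A.
          At A: go left to B.
            At B: go left to M.
              M is a leaf — visit M.
            Visit B.
            At B: no right child.
          Visit A.
          At A: go right to T.
            T is a leaf — visit T.
        Visit N.
        At N: no right child.
    Visit S.
    At S: go right to Y.
      Y is a leaf — visit Y.
  Visit E.
  At E: no right child.
Visit F.
At F: go right to H.
  At H: go left to R.
    R is a leaf — visit R.
  Visit H.
  At H: no right child.

W K M B A T N S Y E F R H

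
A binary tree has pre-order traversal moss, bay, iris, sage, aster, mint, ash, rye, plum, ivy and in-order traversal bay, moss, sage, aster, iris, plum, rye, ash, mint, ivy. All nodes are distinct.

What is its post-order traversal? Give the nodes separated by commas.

bay, aster, sage, plum, rye, ash, ivy, mint, iris, moss

The first element of pre-order is the root; it splits in-order into left and right subtrees.
Root moss: left subtree has 1 node {bay}, right has 8 {sage, aster, iris, plum, rye, ash, mint, ivy}.
  Root iris: left subtree has 2 nodes {sage, aster}, right has 5 {plum, rye, ash, mint, ivy}.
    Root sage: left subtree has 0 nodes { }, right has 1 {aster}.
    Root mint: left subtree has 3 nodes {plum, rye, ash}, right has 1 {ivy}.
      Root ash: left subtree has 2 nodes {plum, rye}, right has 0 { }.
        Root rye: left subtree has 1 node {plum}, right has 0 { }.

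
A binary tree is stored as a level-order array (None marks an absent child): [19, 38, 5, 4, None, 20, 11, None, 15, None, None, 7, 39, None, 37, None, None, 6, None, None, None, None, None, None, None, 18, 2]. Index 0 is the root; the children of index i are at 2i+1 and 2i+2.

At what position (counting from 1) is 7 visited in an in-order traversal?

6

In-order visits the left subtree, then the node, then the right subtree.
At 19: go left to 38.
  At 38: go left to 4.
    At 4: no left child.
    Visit 4.
    At 4: go right to 15.
      At 15: go left to 6.
        6 is a leaf — visit 6.
      Visit 15.
      At 15: no right child.
  Visit 38.
  At 38: no right child.
Visit 19.
At 19: go right to 5.
  At 5: go left to 20.
    At 20: go left to 7.
      7 is a leaf — visit 7.
    Visit 20.
    At 20: go right to 39.
      At 39: go left to 18.
        18 is a leaf — visit 18.
      Visit 39.
      At 39: go right to 2.
        2 is a leaf — visit 2.
  Visit 5.
  At 5: go right to 11.
    At 11: no left child.
    Visit 11.
    At 11: go right to 37.
      37 is a leaf — visit 37.
Full in-order sequence: 4, 6, 15, 38, 19, 7, 20, 18, 39, 2, 5, 11, 37.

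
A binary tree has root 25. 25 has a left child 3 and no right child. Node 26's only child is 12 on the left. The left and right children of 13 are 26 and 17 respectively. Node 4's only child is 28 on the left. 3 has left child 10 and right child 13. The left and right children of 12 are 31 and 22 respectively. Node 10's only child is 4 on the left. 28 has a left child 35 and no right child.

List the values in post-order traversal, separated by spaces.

35 28 4 10 31 22 12 26 17 13 3 25

Post-order visits the left subtree, then the right subtree, then the node.
At 25: go left to 3.
  At 3: go left to 10.
    At 10: go left to 4.
      At 4: go left to 28.
        At 28: go left to 35.
          35 is a leaf — visit 35.
        At 28: no right child.
        Visit 28.
      At 4: no right child.
      Visit 4.
    At 10: no right child.
    Visit 10.
  At 3: go right to 13.
    At 13: go left to 26.
      At 26: go left to 12.
        At 12: go left to 31.
          31 is a leaf — visit 31.
        At 12: go right to 22.
          22 is a leaf — visit 22.
        Visit 12.
      At 26: no right child.
      Visit 26.
    At 13: go right to 17.
      17 is a leaf — visit 17.
    Visit 13.
  Visit 3.
At 25: no right child.
Visit 25.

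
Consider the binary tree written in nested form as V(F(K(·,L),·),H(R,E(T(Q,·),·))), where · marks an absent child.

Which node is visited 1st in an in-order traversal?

In-order visits the left subtree, then the node, then the right subtree.
At V: go left to F.
  At F: go left to K.
    At K: no left child.
    Visit K.
    At K: go right to L.
      L is a leaf — visit L.
  Visit F.
  At F: no right child.
Visit V.
At V: go right to H.
  At H: go left to R.
    R is a leaf — visit R.
  Visit H.
  At H: go right to E.
    At E: go left to T.
      At T: go left to Q.
        Q is a leaf — visit Q.
      Visit T.
      At T: no right child.
    Visit E.
    At E: no right child.
Full in-order sequence: K, L, F, V, R, H, Q, T, E.

K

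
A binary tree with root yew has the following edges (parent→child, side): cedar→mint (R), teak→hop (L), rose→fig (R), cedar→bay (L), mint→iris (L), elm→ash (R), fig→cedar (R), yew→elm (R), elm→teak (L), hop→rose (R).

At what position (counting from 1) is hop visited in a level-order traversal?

5

Level-order visits nodes level by level from the root, left to right within each level.
Level 0: yew
Level 1: elm
Level 2: teak, ash
Level 3: hop
Level 4: rose
Level 5: fig
Level 6: cedar
Level 7: bay, mint
Level 8: iris
Full level-order sequence: yew, elm, teak, ash, hop, rose, fig, cedar, bay, mint, iris.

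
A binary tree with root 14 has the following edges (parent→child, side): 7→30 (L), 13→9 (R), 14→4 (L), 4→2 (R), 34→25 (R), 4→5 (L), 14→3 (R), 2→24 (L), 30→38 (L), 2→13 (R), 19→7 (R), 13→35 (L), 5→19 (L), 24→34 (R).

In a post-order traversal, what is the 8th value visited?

24

Post-order visits the left subtree, then the right subtree, then the node.
At 14: go left to 4.
  At 4: go left to 5.
    At 5: go left to 19.
      At 19: no left child.
      At 19: go right to 7.
        At 7: go left to 30.
          At 30: go left to 38.
            38 is a leaf — visit 38.
          At 30: no right child.
          Visit 30.
        At 7: no right child.
        Visit 7.
      Visit 19.
    At 5: no right child.
    Visit 5.
  At 4: go right to 2.
    At 2: go left to 24.
      At 24: no left child.
      At 24: go right to 34.
        At 34: no left child.
        At 34: go right to 25.
          25 is a leaf — visit 25.
        Visit 34.
      Visit 24.
    At 2: go right to 13.
      At 13: go left to 35.
        35 is a leaf — visit 35.
      At 13: go right to 9.
        9 is a leaf — visit 9.
      Visit 13.
    Visit 2.
  Visit 4.
At 14: go right to 3.
  3 is a leaf — visit 3.
Visit 14.
Full post-order sequence: 38, 30, 7, 19, 5, 25, 34, 24, 35, 9, 13, 2, 4, 3, 14.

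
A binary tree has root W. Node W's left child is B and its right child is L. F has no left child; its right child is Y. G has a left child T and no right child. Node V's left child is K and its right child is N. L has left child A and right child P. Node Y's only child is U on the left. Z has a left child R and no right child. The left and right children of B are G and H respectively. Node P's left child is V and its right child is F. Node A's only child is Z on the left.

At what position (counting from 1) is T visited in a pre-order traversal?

Pre-order visits the node, then its left subtree, then its right subtree.
Visit W.
At W: go left to B.
  Visit B.
  At B: go left to G.
    Visit G.
    At G: go left to T.
      T is a leaf — visit T.
    At G: no right child.
  At B: go right to H.
    H is a leaf — visit H.
At W: go right to L.
  Visit L.
  At L: go left to A.
    Visit A.
    At A: go left to Z.
      Visit Z.
      At Z: go left to R.
        R is a leaf — visit R.
      At Z: no right child.
    At A: no right child.
  At L: go right to P.
    Visit P.
    At P: go left to V.
      Visit V.
      At V: go left to K.
        K is a leaf — visit K.
      At V: go right to N.
        N is a leaf — visit N.
    At P: go right to F.
      Visit F.
      At F: no left child.
      At F: go right to Y.
        Visit Y.
        At Y: go left to U.
          U is a leaf — visit U.
        At Y: no right child.
Full pre-order sequence: W, B, G, T, H, L, A, Z, R, P, V, K, N, F, Y, U.

4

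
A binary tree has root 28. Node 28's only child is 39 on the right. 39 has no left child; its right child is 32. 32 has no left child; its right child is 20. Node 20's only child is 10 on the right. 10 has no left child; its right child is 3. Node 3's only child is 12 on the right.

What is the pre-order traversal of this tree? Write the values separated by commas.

Pre-order visits the node, then its left subtree, then its right subtree.
Visit 28.
At 28: no left child.
At 28: go right to 39.
  Visit 39.
  At 39: no left child.
  At 39: go right to 32.
    Visit 32.
    At 32: no left child.
    At 32: go right to 20.
      Visit 20.
      At 20: no left child.
      At 20: go right to 10.
        Visit 10.
        At 10: no left child.
        At 10: go right to 3.
          Visit 3.
          At 3: no left child.
          At 3: go right to 12.
            12 is a leaf — visit 12.

28, 39, 32, 20, 10, 3, 12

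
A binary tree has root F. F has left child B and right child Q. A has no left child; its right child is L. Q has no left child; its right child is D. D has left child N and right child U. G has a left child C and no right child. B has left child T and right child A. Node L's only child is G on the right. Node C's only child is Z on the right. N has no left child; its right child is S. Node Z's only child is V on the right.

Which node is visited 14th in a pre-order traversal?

U

Pre-order visits the node, then its left subtree, then its right subtree.
Visit F.
At F: go left to B.
  Visit B.
  At B: go left to T.
    T is a leaf — visit T.
  At B: go right to A.
    Visit A.
    At A: no left child.
    At A: go right to L.
      Visit L.
      At L: no left child.
      At L: go right to G.
        Visit G.
        At G: go left to C.
          Visit C.
          At C: no left child.
          At C: go right to Z.
            Visit Z.
            At Z: no left child.
            At Z: go right to V.
              V is a leaf — visit V.
        At G: no right child.
At F: go right to Q.
  Visit Q.
  At Q: no left child.
  At Q: go right to D.
    Visit D.
    At D: go left to N.
      Visit N.
      At N: no left child.
      At N: go right to S.
        S is a leaf — visit S.
    At D: go right to U.
      U is a leaf — visit U.
Full pre-order sequence: F, B, T, A, L, G, C, Z, V, Q, D, N, S, U.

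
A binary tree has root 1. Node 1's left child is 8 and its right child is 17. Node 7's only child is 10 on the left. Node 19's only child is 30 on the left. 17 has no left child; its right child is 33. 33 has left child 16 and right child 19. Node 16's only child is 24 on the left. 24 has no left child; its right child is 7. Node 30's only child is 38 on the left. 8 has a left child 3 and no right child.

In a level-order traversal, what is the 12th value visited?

10

Level-order visits nodes level by level from the root, left to right within each level.
Level 0: 1
Level 1: 8, 17
Level 2: 3, 33
Level 3: 16, 19
Level 4: 24, 30
Level 5: 7, 38
Level 6: 10
Full level-order sequence: 1, 8, 17, 3, 33, 16, 19, 24, 30, 7, 38, 10.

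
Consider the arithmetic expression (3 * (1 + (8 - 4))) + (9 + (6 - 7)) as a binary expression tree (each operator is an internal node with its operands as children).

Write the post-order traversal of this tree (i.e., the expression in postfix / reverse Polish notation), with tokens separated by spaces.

3 1 8 4 - + * 9 6 7 - + +

Post-order on an expression tree gives postfix notation: for each operator, emit left operand, right operand, then the operator.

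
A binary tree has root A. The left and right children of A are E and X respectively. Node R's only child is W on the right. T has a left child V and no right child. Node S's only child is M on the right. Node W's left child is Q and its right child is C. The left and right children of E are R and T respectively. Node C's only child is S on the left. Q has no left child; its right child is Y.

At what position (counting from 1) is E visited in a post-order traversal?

Post-order visits the left subtree, then the right subtree, then the node.
At A: go left to E.
  At E: go left to R.
    At R: no left child.
    At R: go right to W.
      At W: go left to Q.
        At Q: no left child.
        At Q: go right to Y.
          Y is a leaf — visit Y.
        Visit Q.
      At W: go right to C.
        At C: go left to S.
          At S: no left child.
          At S: go right to M.
            M is a leaf — visit M.
          Visit S.
        At C: no right child.
        Visit C.
      Visit W.
    Visit R.
  At E: go right to T.
    At T: go left to V.
      V is a leaf — visit V.
    At T: no right child.
    Visit T.
  Visit E.
At A: go right to X.
  X is a leaf — visit X.
Visit A.
Full post-order sequence: Y, Q, M, S, C, W, R, V, T, E, X, A.

10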